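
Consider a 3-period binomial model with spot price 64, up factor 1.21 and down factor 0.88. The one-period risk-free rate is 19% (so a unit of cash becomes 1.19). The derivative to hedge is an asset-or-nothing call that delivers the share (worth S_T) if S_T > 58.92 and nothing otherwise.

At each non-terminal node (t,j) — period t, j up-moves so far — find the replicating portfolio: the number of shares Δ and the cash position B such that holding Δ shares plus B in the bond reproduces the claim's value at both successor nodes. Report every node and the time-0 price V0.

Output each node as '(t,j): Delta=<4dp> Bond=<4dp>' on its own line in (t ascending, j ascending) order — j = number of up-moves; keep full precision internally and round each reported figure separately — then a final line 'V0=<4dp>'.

The replicating-portfolio and risk-neutral prices coincide; use p* = (1.19−0.88)/(1.21−0.88) = 0.9394 for the latter.
Payoff layer (t=3): V(3,0)=0.0000, V(3,1)=59.9695, V(3,2)=82.4581, V(3,3)=113.3799
  t=2,j=0: stock 49.5616 → up 59.9695 (V=59.9695), down 43.6142 (V=0.0000). Price 47.3404; hedge Δ=3.6667, bond B=-134.3855.
  t=2,j=1: stock 68.1472 → up 82.4581 (V=82.4581), down 59.9695 (V=59.9695). Price 68.1472; hedge Δ=1.0000, bond B=0.0000.
  t=2,j=2: stock 93.7024 → up 113.3799 (V=113.3799), down 82.4581 (V=82.4581). Price 93.7024; hedge Δ=1.0000, bond B=0.0000.
  t=1,j=0: stock 56.3200 → up 68.1472 (V=68.1472), down 49.5616 (V=47.3404). Price 56.2069; hedge Δ=1.1195, bond B=-6.8442.
  t=1,j=1: stock 77.4400 → up 93.7024 (V=93.7024), down 68.1472 (V=68.1472). Price 77.4400; hedge Δ=1.0000, bond B=0.0000.
  t=0,j=0: stock 64.0000 → up 77.4400 (V=77.4400), down 56.3200 (V=56.2069). Price 63.9942; hedge Δ=1.0054, bond B=-0.3486.
Each (Δ,B) replicates both successor values, so the strategy is self-financing and V0 is arbitrage-free.

(0,0): Delta=1.0054 Bond=-0.3486
(1,0): Delta=1.1195 Bond=-6.8442
(1,1): Delta=1.0000 Bond=0.0000
(2,0): Delta=3.6667 Bond=-134.3855
(2,1): Delta=1.0000 Bond=0.0000
(2,2): Delta=1.0000 Bond=0.0000
V0=63.9942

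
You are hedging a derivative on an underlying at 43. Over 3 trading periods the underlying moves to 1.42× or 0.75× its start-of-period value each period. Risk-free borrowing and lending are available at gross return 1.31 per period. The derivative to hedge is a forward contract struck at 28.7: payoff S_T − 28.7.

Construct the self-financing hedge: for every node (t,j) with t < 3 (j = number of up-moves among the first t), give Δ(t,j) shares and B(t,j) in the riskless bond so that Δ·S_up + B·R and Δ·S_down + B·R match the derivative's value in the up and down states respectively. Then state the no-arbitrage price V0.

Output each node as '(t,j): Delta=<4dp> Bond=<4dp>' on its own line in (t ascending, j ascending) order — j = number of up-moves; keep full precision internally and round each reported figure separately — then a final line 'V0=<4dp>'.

Since d<R<u, set p* = (R−d)/(u−d) = 0.8358; price each node as the discounted p*-expectation of its children.
Terminal payoffs: V(3,0)=-10.5594, V(3,1)=5.6462, V(3,2)=36.3289, V(3,3)=94.4214
Node (2,0) S=24.1875: V=(p*·5.6462+(1−p*)·-10.5594)/1.31=2.2791; Δ=(5.6462−-10.5594)/(34.3462−18.1406)=1.0000; B=V−Δ·S=-21.9084
Node (2,1) S=45.7950: V=(p*·36.3289+(1−p*)·5.6462)/1.31=23.8866; Δ=(36.3289−5.6462)/(65.0289−34.3462)=1.0000; B=V−Δ·S=-21.9084
Node (2,2) S=86.7052: V=(p*·94.4214+(1−p*)·36.3289)/1.31=64.7968; Δ=(94.4214−36.3289)/(123.1214−65.0289)=1.0000; B=V−Δ·S=-21.9084
Node (1,0) S=32.2500: V=(p*·23.8866+(1−p*)·2.2791)/1.31=15.5260; Δ=(23.8866−2.2791)/(45.7950−24.1875)=1.0000; B=V−Δ·S=-16.7240
Node (1,1) S=61.0600: V=(p*·64.7968+(1−p*)·23.8866)/1.31=44.3360; Δ=(64.7968−23.8866)/(86.7052−45.7950)=1.0000; B=V−Δ·S=-16.7240
Node (0,0) S=43.0000: V=(p*·44.3360+(1−p*)·15.5260)/1.31=30.2336; Δ=(44.3360−15.5260)/(61.0600−32.2500)=1.0000; B=V−Δ·S=-12.7664
Check: Δ(0,0)·S0 + B(0,0) = 30.2336 = V0.

(0,0): Delta=1.0000 Bond=-12.7664
(1,0): Delta=1.0000 Bond=-16.7240
(1,1): Delta=1.0000 Bond=-16.7240
(2,0): Delta=1.0000 Bond=-21.9084
(2,1): Delta=1.0000 Bond=-21.9084
(2,2): Delta=1.0000 Bond=-21.9084
V0=30.2336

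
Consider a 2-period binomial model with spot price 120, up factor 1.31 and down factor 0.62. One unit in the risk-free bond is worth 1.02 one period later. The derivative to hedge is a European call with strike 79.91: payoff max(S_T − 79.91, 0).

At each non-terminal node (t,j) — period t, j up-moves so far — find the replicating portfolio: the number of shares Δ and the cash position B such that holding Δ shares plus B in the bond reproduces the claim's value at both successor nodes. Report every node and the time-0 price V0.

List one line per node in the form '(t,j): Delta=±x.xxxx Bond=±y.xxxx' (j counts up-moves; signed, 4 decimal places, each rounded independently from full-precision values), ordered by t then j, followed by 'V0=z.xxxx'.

Risk-neutral probability p* = (R−d)/(u−d) = (1.02−0.62)/(1.31−0.62) = 0.5797.
At expiry t=2: V(2,0)=0.0000, V(2,1)=17.5540, V(2,2)=126.0220
  t=1,j=0: stock 74.4000 → up 97.4640 (V=17.5540), down 46.1280 (V=0.0000). Price 9.9767; hedge Δ=0.3419, bond B=-15.4639.
  t=1,j=1: stock 157.2000 → up 205.9320 (V=126.0220), down 97.4640 (V=17.5540). Price 78.8569; hedge Δ=1.0000, bond B=-78.3431.
  t=0,j=0: stock 120.0000 → up 157.2000 (V=78.8569), down 74.4000 (V=9.9767). Price 48.9287; hedge Δ=0.8319, bond B=-50.8977.
Self-financing check: at every node Δ·S+B equals the discounted successor values.

(0,0): Delta=0.8319 Bond=-50.8977
(1,0): Delta=0.3419 Bond=-15.4639
(1,1): Delta=1.0000 Bond=-78.3431
V0=48.9287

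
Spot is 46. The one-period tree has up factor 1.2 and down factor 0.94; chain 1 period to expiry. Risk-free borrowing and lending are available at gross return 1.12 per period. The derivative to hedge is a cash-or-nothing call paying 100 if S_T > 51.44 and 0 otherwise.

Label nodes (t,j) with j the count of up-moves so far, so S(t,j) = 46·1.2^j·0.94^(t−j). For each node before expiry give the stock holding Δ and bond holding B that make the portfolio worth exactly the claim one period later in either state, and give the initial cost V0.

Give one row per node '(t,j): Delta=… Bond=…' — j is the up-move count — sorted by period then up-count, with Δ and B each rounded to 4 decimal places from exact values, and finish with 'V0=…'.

No-arbitrage ⇒ martingale measure with p* = (R−d)/(u−d) = 0.6923.
At expiry t=1: V(1,0)=0.0000, V(1,1)=100.0000
  t=0,j=0: stock 46.0000 → up 55.2000 (V=100.0000), down 43.2400 (V=0.0000). Price 61.8132; hedge Δ=8.3612, bond B=-322.8022.
The time-0 hedge costs 61.8132, which is the no-arbitrage price.

(0,0): Delta=8.3612 Bond=-322.8022
V0=61.8132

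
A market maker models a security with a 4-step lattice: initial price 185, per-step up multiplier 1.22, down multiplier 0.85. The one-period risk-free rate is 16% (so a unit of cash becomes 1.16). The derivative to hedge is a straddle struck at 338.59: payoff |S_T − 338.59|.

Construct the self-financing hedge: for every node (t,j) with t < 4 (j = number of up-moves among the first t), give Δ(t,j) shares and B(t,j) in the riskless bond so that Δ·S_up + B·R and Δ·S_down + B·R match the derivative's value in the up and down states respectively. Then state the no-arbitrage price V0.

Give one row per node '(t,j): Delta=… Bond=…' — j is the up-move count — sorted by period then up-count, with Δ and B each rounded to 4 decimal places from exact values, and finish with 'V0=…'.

(0,0): Delta=-0.2156 Bond=80.6690
(1,0): Delta=-1.0000 Bond=216.9203
(1,1): Delta=-0.1098 Bond=69.7029
(2,0): Delta=-1.0000 Bond=251.6275
(2,1): Delta=-1.0000 Bond=251.6275
(2,2): Delta=0.0102 Bond=47.8027
(3,0): Delta=-1.0000 Bond=291.8879
(3,1): Delta=-1.0000 Bond=291.8879
(3,2): Delta=-1.0000 Bond=291.8879
(3,3): Delta=0.1464 Bond=9.6891
V0=40.7799

Risk-neutral probability p* = (R−d)/(u−d) = (1.16−0.85)/(1.22−0.85) = 0.8378.
Terminal payoffs: V(4,0)=242.0188, V(4,1)=199.9820, V(4,2)=139.6467, V(4,3)=53.0479, V(4,4)=71.2469
(3,0): S=113.6131. Δ = (V_up−V_dn)/(S_up−S_dn) = (199.9820−242.0188)/(138.6080−96.5712) = -1.0000. V = [p*·199.9820 + (1−p*)·242.0188]/1.16 = 178.2748. B = V − Δ·S = 291.8879.
(3,1): S=163.0682. Δ = (V_up−V_dn)/(S_up−S_dn) = (139.6467−199.9820)/(198.9433−138.6080) = -1.0000. V = [p*·139.6467 + (1−p*)·199.9820]/1.16 = 128.8197. B = V − Δ·S = 291.8879.
(3,2): S=234.0509. Δ = (V_up−V_dn)/(S_up−S_dn) = (53.0479−139.6467)/(285.5421−198.9433) = -1.0000. V = [p*·53.0479 + (1−p*)·139.6467]/1.16 = 57.8370. B = V − Δ·S = 291.8879.
(3,3): S=335.9319. Δ = (V_up−V_dn)/(S_up−S_dn) = (71.2469−53.0479)/(409.8369−285.5421) = 0.1464. V = [p*·71.2469 + (1−p*)·53.0479]/1.16 = 58.8756. B = V − Δ·S = 9.6891.
(2,0): S=133.6625. Δ = (V_up−V_dn)/(S_up−S_dn) = (128.8197−178.2748)/(163.0682−113.6131) = -1.0000. V = [p*·128.8197 + (1−p*)·178.2748]/1.16 = 117.9650. B = V − Δ·S = 251.6275.
(2,1): S=191.8450. Δ = (V_up−V_dn)/(S_up−S_dn) = (57.8370−128.8197)/(234.0509−163.0683) = -1.0000. V = [p*·57.8370 + (1−p*)·128.8197]/1.16 = 59.7825. B = V − Δ·S = 251.6275.
(2,2): S=275.3540. Δ = (V_up−V_dn)/(S_up−S_dn) = (58.8756−57.8370)/(335.9319−234.0509) = 0.0102. V = [p*·58.8756 + (1−p*)·57.8370]/1.16 = 50.6096. B = V − Δ·S = 47.8027.
(1,0): S=157.2500. Δ = (V_up−V_dn)/(S_up−S_dn) = (59.7825−117.9650)/(191.8450−133.6625) = -1.0000. V = [p*·59.7825 + (1−p*)·117.9650]/1.16 = 59.6703. B = V − Δ·S = 216.9203.
(1,1): S=225.7000. Δ = (V_up−V_dn)/(S_up−S_dn) = (50.6096−59.7825)/(275.3540−191.8450) = -0.1098. V = [p*·50.6096 + (1−p*)·59.7825]/1.16 = 44.9113. B = V − Δ·S = 69.7029.
(0,0): S=185.0000. Δ = (V_up−V_dn)/(S_up−S_dn) = (44.9113−59.6703)/(225.7000−157.2500) = -0.2156. V = [p*·44.9113 + (1−p*)·59.6703]/1.16 = 40.7799. B = V − Δ·S = 80.6690.
Root portfolio cost Δ·185+B reproduces V0=40.7799.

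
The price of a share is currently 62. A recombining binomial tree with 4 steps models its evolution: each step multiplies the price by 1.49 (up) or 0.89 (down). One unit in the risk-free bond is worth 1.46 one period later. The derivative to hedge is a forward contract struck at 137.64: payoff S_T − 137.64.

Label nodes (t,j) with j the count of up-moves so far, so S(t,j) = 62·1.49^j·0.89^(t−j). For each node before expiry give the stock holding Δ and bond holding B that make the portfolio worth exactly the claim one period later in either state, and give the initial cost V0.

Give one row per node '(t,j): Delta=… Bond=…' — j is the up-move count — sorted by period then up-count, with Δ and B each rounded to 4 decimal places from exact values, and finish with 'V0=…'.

No-arbitrage ⇒ martingale measure with p* = (R−d)/(u−d) = 0.9500.
At expiry t=4: V(4,0)=-98.7398, V(4,1)=-72.5150, V(4,2)=-28.6104, V(4,3)=44.8926, V(4,4)=167.9483
(3,0): S=43.7081. Δ = (V_up−V_dn)/(S_up−S_dn) = (-72.5150−-98.7398)/(65.1250−38.9002) = 1.0000. V = [p*·-72.5150 + (1−p*)·-98.7398]/1.46 = -50.5659. B = V − Δ·S = -94.2740.
(3,1): S=73.1742. Δ = (V_up−V_dn)/(S_up−S_dn) = (-28.6104−-72.5150)/(109.0296−65.1250) = 1.0000. V = [p*·-28.6104 + (1−p*)·-72.5150]/1.46 = -21.0998. B = V − Δ·S = -94.2740.
(3,2): S=122.5051. Δ = (V_up−V_dn)/(S_up−S_dn) = (44.8926−-28.6104)/(182.5326−109.0296) = 1.0000. V = [p*·44.8926 + (1−p*)·-28.6104]/1.46 = 28.2311. B = V − Δ·S = -94.2740.
(3,3): S=205.0928. Δ = (V_up−V_dn)/(S_up−S_dn) = (167.9483−44.8926)/(305.5883−182.5326) = 1.0000. V = [p*·167.9483 + (1−p*)·44.8926]/1.46 = 110.8189. B = V − Δ·S = -94.2740.
(2,0): S=49.1102. Δ = (V_up−V_dn)/(S_up−S_dn) = (-21.0998−-50.5659)/(73.1742−43.7081) = 1.0000. V = [p*·-21.0998 + (1−p*)·-50.5659]/1.46 = -15.4610. B = V − Δ·S = -64.5712.
(2,1): S=82.2182. Δ = (V_up−V_dn)/(S_up−S_dn) = (28.2311−-21.0998)/(122.5051−73.1742) = 1.0000. V = [p*·28.2311 + (1−p*)·-21.0998]/1.46 = 17.6470. B = V − Δ·S = -64.5712.
(2,2): S=137.6462. Δ = (V_up−V_dn)/(S_up−S_dn) = (110.8189−28.2311)/(205.0928−122.5051) = 1.0000. V = [p*·110.8189 + (1−p*)·28.2311]/1.46 = 73.0750. B = V − Δ·S = -64.5712.
(1,0): S=55.1800. Δ = (V_up−V_dn)/(S_up−S_dn) = (17.6470−-15.4610)/(82.2182−49.1102) = 1.0000. V = [p*·17.6470 + (1−p*)·-15.4610]/1.46 = 10.9531. B = V − Δ·S = -44.2269.
(1,1): S=92.3800. Δ = (V_up−V_dn)/(S_up−S_dn) = (73.0750−17.6470)/(137.6462−82.2182) = 1.0000. V = [p*·73.0750 + (1−p*)·17.6470]/1.46 = 48.1531. B = V − Δ·S = -44.2269.
(0,0): S=62.0000. Δ = (V_up−V_dn)/(S_up−S_dn) = (48.1531−10.9531)/(92.3800−55.1800) = 1.0000. V = [p*·48.1531 + (1−p*)·10.9531]/1.46 = 31.7076. B = V − Δ·S = -30.2924.
Check: Δ(0,0)·S0 + B(0,0) = 31.7076 = V0.

(0,0): Delta=1.0000 Bond=-30.2924
(1,0): Delta=1.0000 Bond=-44.2269
(1,1): Delta=1.0000 Bond=-44.2269
(2,0): Delta=1.0000 Bond=-64.5712
(2,1): Delta=1.0000 Bond=-64.5712
(2,2): Delta=1.0000 Bond=-64.5712
(3,0): Delta=1.0000 Bond=-94.2740
(3,1): Delta=1.0000 Bond=-94.2740
(3,2): Delta=1.0000 Bond=-94.2740
(3,3): Delta=1.0000 Bond=-94.2740
V0=31.7076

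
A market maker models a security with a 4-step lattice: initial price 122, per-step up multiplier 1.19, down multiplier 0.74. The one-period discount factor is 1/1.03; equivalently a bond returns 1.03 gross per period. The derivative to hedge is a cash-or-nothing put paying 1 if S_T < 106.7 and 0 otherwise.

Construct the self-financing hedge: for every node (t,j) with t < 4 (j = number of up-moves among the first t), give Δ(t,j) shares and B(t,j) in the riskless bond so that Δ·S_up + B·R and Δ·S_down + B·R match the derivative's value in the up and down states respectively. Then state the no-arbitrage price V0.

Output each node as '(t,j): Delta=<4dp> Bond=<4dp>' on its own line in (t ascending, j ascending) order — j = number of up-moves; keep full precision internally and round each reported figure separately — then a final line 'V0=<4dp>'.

(0,0): Delta=-0.0074 Bond=1.2979
(1,0): Delta=-0.0096 Bond=1.5401
(1,1): Delta=-0.0066 Bond=1.2247
(2,0): Delta=0.0000 Bond=0.9426
(2,1): Delta=-0.0129 Bond=1.9415
(2,2): Delta=-0.0044 Bond=0.8863
(3,0): Delta=0.0000 Bond=0.9709
(3,1): Delta=0.0000 Bond=0.9709
(3,2): Delta=-0.0174 Bond=2.5674
(3,3): Delta=0.0000 Bond=0.0000
V0=0.3970

The replicating-portfolio and risk-neutral prices coincide; use p* = (1.03−0.74)/(1.19−0.74) = 0.6444 for the latter.
At expiry t=4: V(4,0)=1.0000, V(4,1)=1.0000, V(4,2)=1.0000, V(4,3)=0.0000, V(4,4)=0.0000
  t=3,j=0: stock 49.4373 → up 58.8304 (V=1.0000), down 36.5836 (V=1.0000). Price 0.9709; hedge Δ=0.0000, bond B=0.9709.
  t=3,j=1: stock 79.5006 → up 94.6057 (V=1.0000), down 58.8304 (V=1.0000). Price 0.9709; hedge Δ=0.0000, bond B=0.9709.
  t=3,j=2: stock 127.8455 → up 152.1362 (V=0.0000), down 94.6057 (V=1.0000). Price 0.3452; hedge Δ=-0.0174, bond B=2.5674.
  t=3,j=3: stock 205.5894 → up 244.6514 (V=0.0000), down 152.1362 (V=0.0000). Price 0.0000; hedge Δ=0.0000, bond B=0.0000.
  t=2,j=0: stock 66.8072 → up 79.5006 (V=0.9709), down 49.4373 (V=0.9709). Price 0.9426; hedge Δ=0.0000, bond B=0.9426.
  t=2,j=1: stock 107.4332 → up 127.8455 (V=0.3452), down 79.5006 (V=0.9709). Price 0.5511; hedge Δ=-0.0129, bond B=1.9415.
  t=2,j=2: stock 172.7642 → up 205.5894 (V=0.0000), down 127.8455 (V=0.3452). Price 0.1192; hedge Δ=-0.0044, bond B=0.8863.
  t=1,j=0: stock 90.2800 → up 107.4332 (V=0.5511), down 66.8072 (V=0.9426). Price 0.6702; hedge Δ=-0.0096, bond B=1.5401.
  t=1,j=1: stock 145.1800 → up 172.7642 (V=0.1192), down 107.4332 (V=0.5511). Price 0.2648; hedge Δ=-0.0066, bond B=1.2247.
  t=0,j=0: stock 122.0000 → up 145.1800 (V=0.2648), down 90.2800 (V=0.6702). Price 0.3970; hedge Δ=-0.0074, bond B=1.2979.
The time-0 hedge costs 0.3970, which is the no-arbitrage price.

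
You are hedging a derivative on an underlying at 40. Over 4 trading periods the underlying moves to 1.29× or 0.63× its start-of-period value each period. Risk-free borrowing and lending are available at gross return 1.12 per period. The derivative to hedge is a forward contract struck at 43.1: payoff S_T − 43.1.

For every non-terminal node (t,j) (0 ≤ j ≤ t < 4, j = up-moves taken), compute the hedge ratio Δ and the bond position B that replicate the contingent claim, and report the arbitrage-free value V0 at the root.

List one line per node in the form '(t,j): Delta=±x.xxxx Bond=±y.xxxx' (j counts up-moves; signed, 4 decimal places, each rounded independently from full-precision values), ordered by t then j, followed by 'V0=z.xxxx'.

No-arbitrage ⇒ martingale measure with p* = (R−d)/(u−d) = 0.7424.
Payoff layer (t=4): V(4,0)=-36.7988, V(4,1)=-30.1976, V(4,2)=-16.6807, V(4,3)=10.9966, V(4,4)=67.6692
(3,0): S=10.0019. Δ = (V_up−V_dn)/(S_up−S_dn) = (-30.1976−-36.7988)/(12.9024−6.3012) = 1.0000. V = [p*·-30.1976 + (1−p*)·-36.7988]/1.12 = -28.4803. B = V − Δ·S = -38.4821.
(3,1): S=20.4800. Δ = (V_up−V_dn)/(S_up−S_dn) = (-16.6807−-30.1976)/(26.4193−12.9024) = 1.0000. V = [p*·-16.6807 + (1−p*)·-30.1976]/1.12 = -18.0021. B = V − Δ·S = -38.4821.
(3,2): S=41.9353. Δ = (V_up−V_dn)/(S_up−S_dn) = (10.9966−-16.6807)/(54.0966−26.4193) = 1.0000. V = [p*·10.9966 + (1−p*)·-16.6807]/1.12 = 3.4532. B = V − Δ·S = -38.4821.
(3,3): S=85.8676. Δ = (V_up−V_dn)/(S_up−S_dn) = (67.6692−10.9966)/(110.7692−54.0966) = 1.0000. V = [p*·67.6692 + (1−p*)·10.9966]/1.12 = 47.3854. B = V − Δ·S = -38.4821.
(2,0): S=15.8760. Δ = (V_up−V_dn)/(S_up−S_dn) = (-18.0021−-28.4803)/(20.4800−10.0019) = 1.0000. V = [p*·-18.0021 + (1−p*)·-28.4803]/1.12 = -18.4831. B = V − Δ·S = -34.3591.
(2,1): S=32.5080. Δ = (V_up−V_dn)/(S_up−S_dn) = (3.4532−-18.0021)/(41.9353−20.4800) = 1.0000. V = [p*·3.4532 + (1−p*)·-18.0021]/1.12 = -1.8511. B = V − Δ·S = -34.3591.
(2,2): S=66.5640. Δ = (V_up−V_dn)/(S_up−S_dn) = (47.3854−3.4532)/(85.8676−41.9353) = 1.0000. V = [p*·47.3854 + (1−p*)·3.4532]/1.12 = 32.2049. B = V − Δ·S = -34.3591.
(1,0): S=25.2000. Δ = (V_up−V_dn)/(S_up−S_dn) = (-1.8511−-18.4831)/(32.5080−15.8760) = 1.0000. V = [p*·-1.8511 + (1−p*)·-18.4831]/1.12 = -5.4777. B = V − Δ·S = -30.6777.
(1,1): S=51.6000. Δ = (V_up−V_dn)/(S_up−S_dn) = (32.2049−-1.8511)/(66.5640−32.5080) = 1.0000. V = [p*·32.2049 + (1−p*)·-1.8511]/1.12 = 20.9223. B = V − Δ·S = -30.6777.
(0,0): S=40.0000. Δ = (V_up−V_dn)/(S_up−S_dn) = (20.9223−-5.4777)/(51.6000−25.2000) = 1.0000. V = [p*·20.9223 + (1−p*)·-5.4777]/1.12 = 12.6092. B = V − Δ·S = -27.3908.
Self-financing check: at every node Δ·S+B equals the discounted successor values.

(0,0): Delta=1.0000 Bond=-27.3908
(1,0): Delta=1.0000 Bond=-30.6777
(1,1): Delta=1.0000 Bond=-30.6777
(2,0): Delta=1.0000 Bond=-34.3591
(2,1): Delta=1.0000 Bond=-34.3591
(2,2): Delta=1.0000 Bond=-34.3591
(3,0): Delta=1.0000 Bond=-38.4821
(3,1): Delta=1.0000 Bond=-38.4821
(3,2): Delta=1.0000 Bond=-38.4821
(3,3): Delta=1.0000 Bond=-38.4821
V0=12.6092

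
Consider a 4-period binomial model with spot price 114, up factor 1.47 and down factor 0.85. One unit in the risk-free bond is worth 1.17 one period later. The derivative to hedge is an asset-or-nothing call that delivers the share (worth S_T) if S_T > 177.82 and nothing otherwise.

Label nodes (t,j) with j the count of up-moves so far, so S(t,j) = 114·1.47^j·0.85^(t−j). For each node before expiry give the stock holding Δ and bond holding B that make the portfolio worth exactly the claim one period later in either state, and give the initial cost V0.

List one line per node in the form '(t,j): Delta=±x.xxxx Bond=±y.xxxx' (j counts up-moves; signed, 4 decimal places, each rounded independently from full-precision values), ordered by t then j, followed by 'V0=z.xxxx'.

Since d<R<u, set p* = (R−d)/(u−d) = 0.5161; price each node as the discounted p*-expectation of its children.
Terminal payoffs: V(4,0)=0.0000, V(4,1)=0.0000, V(4,2)=177.9825, V(4,3)=307.8051, V(4,4)=532.3217
  t=3,j=0: stock 70.0102 → up 102.9151 (V=0.0000), down 59.5087 (V=0.0000). Price 0.0000; hedge Δ=0.0000, bond B=0.0000.
  t=3,j=1: stock 121.0765 → up 177.9825 (V=177.9825), down 102.9151 (V=0.0000). Price 78.5145; hedge Δ=2.3710, bond B=-208.5541.
  t=3,j=2: stock 209.3912 → up 307.8051 (V=307.8051), down 177.9825 (V=177.9825). Price 209.3912; hedge Δ=1.0000, bond B=0.0000.
  t=3,j=3: stock 362.1236 → up 532.3217 (V=532.3217), down 307.8051 (V=307.8051). Price 362.1236; hedge Δ=1.0000, bond B=0.0000.
  t=2,j=0: stock 82.3650 → up 121.0765 (V=78.5145), down 70.0102 (V=0.0000). Price 34.6356; hedge Δ=1.5375, bond B=-92.0007.
  t=2,j=1: stock 142.4430 → up 209.3912 (V=209.3912), down 121.0765 (V=78.5145). Price 124.8408; hedge Δ=1.4819, bond B=-86.2507.
  t=2,j=2: stock 246.3426 → up 362.1236 (V=362.1236), down 209.3912 (V=209.3912). Price 246.3426; hedge Δ=1.0000, bond B=0.0000.
  t=1,j=0: stock 96.9000 → up 142.4430 (V=124.8408), down 82.3650 (V=34.6356). Price 69.3958; hedge Δ=1.5015, bond B=-76.0965.
  t=1,j=1: stock 167.5800 → up 246.3426 (V=246.3426), down 142.4430 (V=124.8408). Price 160.3004; hedge Δ=1.1694, bond B=-35.6703.
  t=0,j=0: stock 114.0000 → up 167.5800 (V=160.3004), down 96.9000 (V=69.3958). Price 99.4139; hedge Δ=1.2861, bond B=-47.2063.
Root portfolio cost Δ·114+B reproduces V0=99.4139.

(0,0): Delta=1.2861 Bond=-47.2063
(1,0): Delta=1.5015 Bond=-76.0965
(1,1): Delta=1.1694 Bond=-35.6703
(2,0): Delta=1.5375 Bond=-92.0007
(2,1): Delta=1.4819 Bond=-86.2507
(2,2): Delta=1.0000 Bond=0.0000
(3,0): Delta=0.0000 Bond=0.0000
(3,1): Delta=2.3710 Bond=-208.5541
(3,2): Delta=1.0000 Bond=0.0000
(3,3): Delta=1.0000 Bond=0.0000
V0=99.4139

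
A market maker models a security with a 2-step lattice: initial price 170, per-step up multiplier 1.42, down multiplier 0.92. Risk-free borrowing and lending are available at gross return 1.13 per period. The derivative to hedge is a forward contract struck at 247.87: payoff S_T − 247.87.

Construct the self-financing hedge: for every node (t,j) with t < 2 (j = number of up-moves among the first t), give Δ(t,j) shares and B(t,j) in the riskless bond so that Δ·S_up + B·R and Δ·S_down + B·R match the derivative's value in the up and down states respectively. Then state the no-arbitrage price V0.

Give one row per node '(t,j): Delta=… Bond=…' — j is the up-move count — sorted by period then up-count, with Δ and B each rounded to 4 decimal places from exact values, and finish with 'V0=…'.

(0,0): Delta=1.0000 Bond=-194.1186
(1,0): Delta=1.0000 Bond=-219.3540
(1,1): Delta=1.0000 Bond=-219.3540
V0=-24.1186

Since d<R<u, set p* = (R−d)/(u−d) = 0.4200; price each node as the discounted p*-expectation of its children.
Payoff layer (t=2): V(2,0)=-103.9820, V(2,1)=-25.7820, V(2,2)=94.9180
Node (1,0) S=156.4000: V=(p*·-25.7820+(1−p*)·-103.9820)/1.13=-62.9540; Δ=(-25.7820−-103.9820)/(222.0880−143.8880)=1.0000; B=V−Δ·S=-219.3540
Node (1,1) S=241.4000: V=(p*·94.9180+(1−p*)·-25.7820)/1.13=22.0460; Δ=(94.9180−-25.7820)/(342.7880−222.0880)=1.0000; B=V−Δ·S=-219.3540
Node (0,0) S=170.0000: V=(p*·22.0460+(1−p*)·-62.9540)/1.13=-24.1186; Δ=(22.0460−-62.9540)/(241.4000−156.4000)=1.0000; B=V−Δ·S=-194.1186
The time-0 hedge costs -24.1186, which is the no-arbitrage price.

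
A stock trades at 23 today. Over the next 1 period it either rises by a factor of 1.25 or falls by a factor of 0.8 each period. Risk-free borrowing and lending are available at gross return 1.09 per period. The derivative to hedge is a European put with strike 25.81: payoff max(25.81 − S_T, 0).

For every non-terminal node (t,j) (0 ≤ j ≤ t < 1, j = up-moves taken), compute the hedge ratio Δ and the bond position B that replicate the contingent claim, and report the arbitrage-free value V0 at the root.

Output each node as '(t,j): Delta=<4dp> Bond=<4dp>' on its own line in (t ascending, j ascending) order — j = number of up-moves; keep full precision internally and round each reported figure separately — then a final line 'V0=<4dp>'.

Since d<R<u, set p* = (R−d)/(u−d) = 0.6444; price each node as the discounted p*-expectation of its children.
At expiry t=1: V(1,0)=7.4100, V(1,1)=0.0000
Node (0,0) S=23.0000: V=(p*·0.0000+(1−p*)·7.4100)/1.09=2.4171; Δ=(0.0000−7.4100)/(28.7500−18.4000)=-0.7159; B=V−Δ·S=18.8838
Check: Δ(0,0)·S0 + B(0,0) = 2.4171 = V0.

(0,0): Delta=-0.7159 Bond=18.8838
V0=2.4171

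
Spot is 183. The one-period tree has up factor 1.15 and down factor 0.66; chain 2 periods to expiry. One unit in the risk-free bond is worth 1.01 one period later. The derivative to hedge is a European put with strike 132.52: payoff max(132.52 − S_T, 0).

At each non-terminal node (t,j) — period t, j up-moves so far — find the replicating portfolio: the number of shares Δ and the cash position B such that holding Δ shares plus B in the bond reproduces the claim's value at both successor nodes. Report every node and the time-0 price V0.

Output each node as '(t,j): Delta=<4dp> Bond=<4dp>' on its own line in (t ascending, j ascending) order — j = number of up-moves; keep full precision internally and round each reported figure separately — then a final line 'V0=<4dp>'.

(0,0): Delta=-0.1666 Bond=34.7110
(1,0): Delta=-0.8922 Bond=122.7035
(1,1): Delta=0.0000 Bond=0.0000
V0=4.2257

The replicating-portfolio and risk-neutral prices coincide; use p* = (1.01−0.66)/(1.15−0.66) = 0.7143 for the latter.
Payoff layer (t=2): V(2,0)=52.8052, V(2,1)=0.0000, V(2,2)=0.0000
(1,0): S=120.7800. Δ = (V_up−V_dn)/(S_up−S_dn) = (0.0000−52.8052)/(138.8970−79.7148) = -0.8922. V = [p*·0.0000 + (1−p*)·52.8052]/1.01 = 14.9378. B = V − Δ·S = 122.7035.
(1,1): S=210.4500. Δ = (V_up−V_dn)/(S_up−S_dn) = (0.0000−0.0000)/(242.0175−138.8970) = 0.0000. V = [p*·0.0000 + (1−p*)·0.0000]/1.01 = 0.0000. B = V − Δ·S = 0.0000.
(0,0): S=183.0000. Δ = (V_up−V_dn)/(S_up−S_dn) = (0.0000−14.9378)/(210.4500−120.7800) = -0.1666. V = [p*·0.0000 + (1−p*)·14.9378]/1.01 = 4.2257. B = V − Δ·S = 34.7110.
Each (Δ,B) replicates both successor values, so the strategy is self-financing and V0 is arbitrage-free.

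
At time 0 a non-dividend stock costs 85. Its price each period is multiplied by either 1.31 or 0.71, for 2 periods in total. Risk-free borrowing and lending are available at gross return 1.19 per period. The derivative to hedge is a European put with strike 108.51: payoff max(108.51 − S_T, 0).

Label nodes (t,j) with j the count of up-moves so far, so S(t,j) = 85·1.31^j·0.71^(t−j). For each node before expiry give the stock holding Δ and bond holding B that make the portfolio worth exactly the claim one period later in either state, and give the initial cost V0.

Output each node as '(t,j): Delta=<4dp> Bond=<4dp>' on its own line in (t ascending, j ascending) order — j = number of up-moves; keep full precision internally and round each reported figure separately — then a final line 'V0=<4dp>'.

The replicating-portfolio and risk-neutral prices coincide; use p* = (1.19−0.71)/(1.31−0.71) = 0.8000 for the latter.
Terminal values V(2,·): V(2,0)=65.6615, V(2,1)=29.4515, V(2,2)=0.0000
  t=1,j=0: stock 60.3500 → up 79.0585 (V=29.4515), down 42.8485 (V=65.6615). Price 30.8349; hedge Δ=-1.0000, bond B=91.1849.
  t=1,j=1: stock 111.3500 → up 145.8685 (V=0.0000), down 79.0585 (V=29.4515). Price 4.9498; hedge Δ=-0.4408, bond B=54.0357.
  t=0,j=0: stock 85.0000 → up 111.3500 (V=4.9498), down 60.3500 (V=30.8349). Price 8.5099; hedge Δ=-0.5075, bond B=51.6517.
Each (Δ,B) replicates both successor values, so the strategy is self-financing and V0 is arbitrage-free.

(0,0): Delta=-0.5075 Bond=51.6517
(1,0): Delta=-1.0000 Bond=91.1849
(1,1): Delta=-0.4408 Bond=54.0357
V0=8.5099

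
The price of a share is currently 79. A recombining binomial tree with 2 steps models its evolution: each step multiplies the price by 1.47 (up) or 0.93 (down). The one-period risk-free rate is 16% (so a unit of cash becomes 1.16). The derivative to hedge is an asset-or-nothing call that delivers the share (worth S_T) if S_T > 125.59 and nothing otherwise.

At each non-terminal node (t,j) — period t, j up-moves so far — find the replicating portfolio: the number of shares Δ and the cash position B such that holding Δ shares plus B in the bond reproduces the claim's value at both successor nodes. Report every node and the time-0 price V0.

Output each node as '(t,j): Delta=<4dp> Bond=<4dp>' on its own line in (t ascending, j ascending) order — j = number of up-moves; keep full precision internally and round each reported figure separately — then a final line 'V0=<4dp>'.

Under the risk-neutral measure, an up-move has probability p* = (R−d)/(u−d) = 0.4259 and values discount at R = 1.16.
Terminal payoffs: V(2,0)=0.0000, V(2,1)=0.0000, V(2,2)=170.7111
(1,0): S=73.4700. Δ = (V_up−V_dn)/(S_up−S_dn) = (0.0000−0.0000)/(108.0009−68.3271) = 0.0000. V = [p*·0.0000 + (1−p*)·0.0000]/1.16 = 0.0000. B = V − Δ·S = 0.0000.
(1,1): S=116.1300. Δ = (V_up−V_dn)/(S_up−S_dn) = (170.7111−0.0000)/(170.7111−108.0009) = 2.7222. V = [p*·170.7111 + (1−p*)·0.0000]/1.16 = 62.6813. B = V − Δ·S = -253.4504.
(0,0): S=79.0000. Δ = (V_up−V_dn)/(S_up−S_dn) = (62.6813−0.0000)/(116.1300−73.4700) = 1.4693. V = [p*·62.6813 + (1−p*)·0.0000]/1.16 = 23.0152. B = V − Δ·S = -93.0613.
Self-financing check: at every node Δ·S+B equals the discounted successor values.

(0,0): Delta=1.4693 Bond=-93.0613
(1,0): Delta=0.0000 Bond=0.0000
(1,1): Delta=2.7222 Bond=-253.4504
V0=23.0152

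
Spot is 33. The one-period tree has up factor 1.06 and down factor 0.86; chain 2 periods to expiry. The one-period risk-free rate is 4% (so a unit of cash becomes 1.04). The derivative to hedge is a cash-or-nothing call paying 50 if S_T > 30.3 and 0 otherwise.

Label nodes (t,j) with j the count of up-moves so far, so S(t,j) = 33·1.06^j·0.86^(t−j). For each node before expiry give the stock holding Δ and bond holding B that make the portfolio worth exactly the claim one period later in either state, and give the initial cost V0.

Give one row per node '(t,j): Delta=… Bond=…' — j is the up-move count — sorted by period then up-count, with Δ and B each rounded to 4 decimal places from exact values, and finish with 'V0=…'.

No-arbitrage ⇒ martingale measure with p* = (R−d)/(u−d) = 0.9000.
Terminal values V(2,·): V(2,0)=0.0000, V(2,1)=0.0000, V(2,2)=50.0000
  t=1,j=0: stock 28.3800 → up 30.0828 (V=0.0000), down 24.4068 (V=0.0000). Price 0.0000; hedge Δ=0.0000, bond B=0.0000.
  t=1,j=1: stock 34.9800 → up 37.0788 (V=50.0000), down 30.0828 (V=0.0000). Price 43.2692; hedge Δ=7.1469, bond B=-206.7308.
  t=0,j=0: stock 33.0000 → up 34.9800 (V=43.2692), down 28.3800 (V=0.0000). Price 37.4445; hedge Δ=6.5559, bond B=-178.9016.
The time-0 hedge costs 37.4445, which is the no-arbitrage price.

(0,0): Delta=6.5559 Bond=-178.9016
(1,0): Delta=0.0000 Bond=0.0000
(1,1): Delta=7.1469 Bond=-206.7308
V0=37.4445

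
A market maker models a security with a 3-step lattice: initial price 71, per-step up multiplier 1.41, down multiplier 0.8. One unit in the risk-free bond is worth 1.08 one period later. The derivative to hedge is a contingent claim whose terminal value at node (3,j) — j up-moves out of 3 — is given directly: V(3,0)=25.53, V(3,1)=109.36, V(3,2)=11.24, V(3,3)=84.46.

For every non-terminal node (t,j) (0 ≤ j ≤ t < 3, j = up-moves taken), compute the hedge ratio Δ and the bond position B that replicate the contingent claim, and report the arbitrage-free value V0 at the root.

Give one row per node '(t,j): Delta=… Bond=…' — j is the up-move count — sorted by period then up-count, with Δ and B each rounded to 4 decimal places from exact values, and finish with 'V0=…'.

(0,0): Delta=-0.1736 Bond=60.0560
(1,0): Delta=0.0083 Bond=54.5269
(1,1): Delta=-0.2952 Bond=77.0392
(2,0): Delta=3.0243 Bond=-78.1583
(2,1): Delta=-2.0084 Bond=220.4092
(2,2): Delta=0.8504 Bond=-78.5058
V0=47.7310

Since d<R<u, set p* = (R−d)/(u−d) = 0.4590; price each node as the discounted p*-expectation of its children.
Payoff layer (t=3): V(3,0)=25.5300, V(3,1)=109.3600, V(3,2)=11.2400, V(3,3)=84.4600
Node (2,0) S=45.4400: V=(p*·109.3600+(1−p*)·25.5300)/1.08=59.2679; Δ=(109.3600−25.5300)/(64.0704−36.3520)=3.0243; B=V−Δ·S=-78.1583
Node (2,1) S=80.0880: V=(p*·11.2400+(1−p*)·109.3600)/1.08=59.5568; Δ=(11.2400−109.3600)/(112.9241−64.0704)=-2.0084; B=V−Δ·S=220.4092
Node (2,2) S=141.1551: V=(p*·84.4600+(1−p*)·11.2400)/1.08=41.5270; Δ=(84.4600−11.2400)/(199.0287−112.9241)=0.8504; B=V−Δ·S=-78.5058
Node (1,0) S=56.8000: V=(p*·59.5568+(1−p*)·59.2679)/1.08=55.0005; Δ=(59.5568−59.2679)/(80.0880−45.4400)=0.0083; B=V−Δ·S=54.5269
Node (1,1) S=100.1100: V=(p*·41.5270+(1−p*)·59.5568)/1.08=47.4822; Δ=(41.5270−59.5568)/(141.1551−80.0880)=-0.2952; B=V−Δ·S=77.0392
Node (0,0) S=71.0000: V=(p*·47.4822+(1−p*)·55.0005)/1.08=47.7310; Δ=(47.4822−55.0005)/(100.1100−56.8000)=-0.1736; B=V−Δ·S=60.0560
Root portfolio cost Δ·71+B reproduces V0=47.7310.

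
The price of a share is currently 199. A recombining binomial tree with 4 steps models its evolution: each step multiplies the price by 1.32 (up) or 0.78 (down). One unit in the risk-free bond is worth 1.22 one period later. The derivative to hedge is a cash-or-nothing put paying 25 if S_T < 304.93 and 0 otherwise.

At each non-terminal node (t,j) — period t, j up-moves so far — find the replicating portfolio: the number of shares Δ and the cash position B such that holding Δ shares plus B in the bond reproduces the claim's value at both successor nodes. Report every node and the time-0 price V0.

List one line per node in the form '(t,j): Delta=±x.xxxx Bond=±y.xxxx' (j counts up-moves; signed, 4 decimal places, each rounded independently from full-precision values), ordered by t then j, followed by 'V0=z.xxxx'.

(0,0): Delta=-0.0473 Bond=11.1925
(1,0): Delta=-0.1330 Bond=26.9709
(1,1): Delta=-0.0357 Bond=10.6284
(2,0): Delta=0.0000 Bond=16.7966
(2,1): Delta=-0.1509 Bond=36.5654
(2,2): Delta=-0.0203 Bond=7.6034
(3,0): Delta=0.0000 Bond=20.4918
(3,1): Delta=0.0000 Bond=20.4918
(3,2): Delta=-0.1712 Bond=50.0911
(3,3): Delta=0.0000 Bond=0.0000
V0=1.7885

Risk-neutral probability p* = (R−d)/(u−d) = (1.22−0.78)/(1.32−0.78) = 0.8148.
At expiry t=4: V(4,0)=25.0000, V(4,1)=25.0000, V(4,2)=25.0000, V(4,3)=0.0000, V(4,4)=0.0000
Node (3,0) S=94.4358: V=(p*·25.0000+(1−p*)·25.0000)/1.22=20.4918; Δ=(25.0000−25.0000)/(124.6553−73.6600)=0.0000; B=V−Δ·S=20.4918
Node (3,1) S=159.8145: V=(p*·25.0000+(1−p*)·25.0000)/1.22=20.4918; Δ=(25.0000−25.0000)/(210.9552−124.6553)=0.0000; B=V−Δ·S=20.4918
Node (3,2) S=270.4553: V=(p*·0.0000+(1−p*)·25.0000)/1.22=3.7948; Δ=(0.0000−25.0000)/(357.0010−210.9552)=-0.1712; B=V−Δ·S=50.0911
Node (3,3) S=457.6936: V=(p*·0.0000+(1−p*)·0.0000)/1.22=0.0000; Δ=(0.0000−0.0000)/(604.1556−357.0010)=0.0000; B=V−Δ·S=0.0000
Node (2,0) S=121.0716: V=(p*·20.4918+(1−p*)·20.4918)/1.22=16.7966; Δ=(20.4918−20.4918)/(159.8145−94.4358)=0.0000; B=V−Δ·S=16.7966
Node (2,1) S=204.8904: V=(p*·3.7948+(1−p*)·20.4918)/1.22=5.6449; Δ=(3.7948−20.4918)/(270.4553−159.8145)=-0.1509; B=V−Δ·S=36.5654
Node (2,2) S=346.7376: V=(p*·0.0000+(1−p*)·3.7948)/1.22=0.5760; Δ=(0.0000−3.7948)/(457.6936−270.4553)=-0.0203; B=V−Δ·S=7.6034
Node (1,0) S=155.2200: V=(p*·5.6449+(1−p*)·16.7966)/1.22=6.3197; Δ=(5.6449−16.7966)/(204.8904−121.0716)=-0.1330; B=V−Δ·S=26.9709
Node (1,1) S=262.6800: V=(p*·0.5760+(1−p*)·5.6449)/1.22=1.2416; Δ=(0.5760−5.6449)/(346.7376−204.8904)=-0.0357; B=V−Δ·S=10.6284
Node (0,0) S=199.0000: V=(p*·1.2416+(1−p*)·6.3197)/1.22=1.7885; Δ=(1.2416−6.3197)/(262.6800−155.2200)=-0.0473; B=V−Δ·S=11.1925
Root portfolio cost Δ·199+B reproduces V0=1.7885.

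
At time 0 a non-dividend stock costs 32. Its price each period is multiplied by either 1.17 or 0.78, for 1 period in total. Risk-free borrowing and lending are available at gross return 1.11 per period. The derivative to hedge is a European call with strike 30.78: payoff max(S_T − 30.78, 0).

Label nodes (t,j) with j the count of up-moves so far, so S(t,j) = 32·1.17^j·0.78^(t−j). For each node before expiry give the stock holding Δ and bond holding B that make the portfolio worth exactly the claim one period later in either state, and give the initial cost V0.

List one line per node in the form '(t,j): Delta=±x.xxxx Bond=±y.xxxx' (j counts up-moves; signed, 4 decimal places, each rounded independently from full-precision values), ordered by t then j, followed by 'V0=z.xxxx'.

No-arbitrage ⇒ martingale measure with p* = (R−d)/(u−d) = 0.8462.
Payoff layer (t=1): V(1,0)=0.0000, V(1,1)=6.6600
(0,0): S=32.0000. Δ = (V_up−V_dn)/(S_up−S_dn) = (6.6600−0.0000)/(37.4400−24.9600) = 0.5337. V = [p*·6.6600 + (1−p*)·0.0000]/1.11 = 5.0769. B = V − Δ·S = -12.0000.
The time-0 hedge costs 5.0769, which is the no-arbitrage price.

(0,0): Delta=0.5337 Bond=-12.0000
V0=5.0769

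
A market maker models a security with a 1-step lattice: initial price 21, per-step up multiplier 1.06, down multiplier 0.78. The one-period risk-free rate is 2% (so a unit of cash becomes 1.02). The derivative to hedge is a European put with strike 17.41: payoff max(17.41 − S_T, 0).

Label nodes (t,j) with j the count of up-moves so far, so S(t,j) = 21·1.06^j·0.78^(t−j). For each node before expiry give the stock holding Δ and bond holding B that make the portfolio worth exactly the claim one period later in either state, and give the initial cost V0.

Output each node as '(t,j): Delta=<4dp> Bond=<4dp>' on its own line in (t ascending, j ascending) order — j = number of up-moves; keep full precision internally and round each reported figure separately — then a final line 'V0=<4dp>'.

Risk-neutral probability p* = (R−d)/(u−d) = (1.02−0.78)/(1.06−0.78) = 0.8571.
Payoff layer (t=1): V(1,0)=1.0300, V(1,1)=0.0000
Node (0,0) S=21.0000: V=(p*·0.0000+(1−p*)·1.0300)/1.02=0.1443; Δ=(0.0000−1.0300)/(22.2600−16.3800)=-0.1752; B=V−Δ·S=3.8228
Root portfolio cost Δ·21+B reproduces V0=0.1443.

(0,0): Delta=-0.1752 Bond=3.8228
V0=0.1443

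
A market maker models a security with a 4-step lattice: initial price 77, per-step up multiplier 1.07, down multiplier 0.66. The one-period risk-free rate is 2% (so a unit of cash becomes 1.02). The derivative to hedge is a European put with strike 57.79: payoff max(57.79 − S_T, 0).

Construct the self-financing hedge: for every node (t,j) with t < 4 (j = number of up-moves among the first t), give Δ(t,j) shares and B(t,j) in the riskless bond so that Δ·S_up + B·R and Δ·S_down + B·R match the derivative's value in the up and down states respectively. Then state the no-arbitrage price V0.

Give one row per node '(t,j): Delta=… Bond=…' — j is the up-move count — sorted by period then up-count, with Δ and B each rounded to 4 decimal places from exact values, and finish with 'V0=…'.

(0,0): Delta=-0.1809 Bond=15.3737
(1,0): Delta=-0.8411 Bond=49.2331
(1,1): Delta=-0.1244 Bond=11.0212
(2,0): Delta=-1.0000 Bond=55.5459
(2,1): Delta=-0.8275 Bond=49.4777
(2,2): Delta=-0.0641 Bond=5.9311
(3,0): Delta=-1.0000 Bond=56.6569
(3,1): Delta=-1.0000 Bond=56.6569
(3,2): Delta=-0.8128 Bond=49.6076
(3,3): Delta=0.0000 Bond=0.0000
V0=1.4418

Risk-neutral probability p* = (R−d)/(u−d) = (1.02−0.66)/(1.07−0.66) = 0.8780.
Terminal values V(4,·): V(4,0)=43.1795, V(4,1)=34.1032, V(4,2)=19.3887, V(4,3)=0.0000, V(4,4)=0.0000
  t=3,j=0: stock 22.1372 → up 23.6868 (V=34.1032), down 14.6105 (V=43.1795). Price 34.5197; hedge Δ=-1.0000, bond B=56.6569.
  t=3,j=1: stock 35.8891 → up 38.4013 (V=19.3887), down 23.6868 (V=34.1032). Price 20.7678; hedge Δ=-1.0000, bond B=56.6569.
  t=3,j=2: stock 58.1838 → up 62.2567 (V=0.0000), down 38.4013 (V=19.3887). Price 2.3181; hedge Δ=-0.8128, bond B=49.6076.
  t=3,j=3: stock 94.3283 → up 100.9313 (V=0.0000), down 62.2567 (V=0.0000). Price 0.0000; hedge Δ=0.0000, bond B=0.0000.
  t=2,j=0: stock 33.5412 → up 35.8891 (V=20.7678), down 22.1372 (V=34.5197). Price 22.0047; hedge Δ=-1.0000, bond B=55.5459.
  t=2,j=1: stock 54.3774 → up 58.1838 (V=2.3181), down 35.8891 (V=20.7678). Price 4.4785; hedge Δ=-0.8275, bond B=49.4777.
  t=2,j=2: stock 88.1573 → up 94.3283 (V=0.0000), down 58.1838 (V=2.3181). Price 0.2772; hedge Δ=-0.0641, bond B=5.9311.
  t=1,j=0: stock 50.8200 → up 54.3774 (V=4.4785), down 33.5412 (V=22.0047). Price 6.4861; hedge Δ=-0.8411, bond B=49.2331.
  t=1,j=1: stock 82.3900 → up 88.1573 (V=0.2772), down 54.3774 (V=4.4785). Price 0.7740; hedge Δ=-0.1244, bond B=11.0212.
  t=0,j=0: stock 77.0000 → up 82.3900 (V=0.7740), down 50.8200 (V=6.4861). Price 1.4418; hedge Δ=-0.1809, bond B=15.3737.
Each (Δ,B) replicates both successor values, so the strategy is self-financing and V0 is arbitrage-free.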